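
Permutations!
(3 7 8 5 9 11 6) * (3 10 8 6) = (3 7 6 10 8 5 9 11) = [0, 1, 2, 7, 4, 9, 10, 6, 5, 11, 8, 3]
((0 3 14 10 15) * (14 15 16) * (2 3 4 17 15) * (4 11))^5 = ((0 11 4 17 15)(2 3)(10 16 14))^5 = (17)(2 3)(10 14 16)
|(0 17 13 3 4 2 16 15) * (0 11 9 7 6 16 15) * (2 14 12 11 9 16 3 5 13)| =26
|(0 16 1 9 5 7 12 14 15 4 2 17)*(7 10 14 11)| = 33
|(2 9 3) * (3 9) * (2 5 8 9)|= |(2 3 5 8 9)|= 5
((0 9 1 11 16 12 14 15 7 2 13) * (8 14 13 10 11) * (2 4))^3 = ((0 9 1 8 14 15 7 4 2 10 11 16 12 13))^3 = (0 8 7 10 12 9 14 4 11 13 1 15 2 16)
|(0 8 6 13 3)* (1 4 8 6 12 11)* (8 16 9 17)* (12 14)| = 36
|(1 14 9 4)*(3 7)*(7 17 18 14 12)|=9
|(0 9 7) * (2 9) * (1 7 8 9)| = |(0 2 1 7)(8 9)| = 4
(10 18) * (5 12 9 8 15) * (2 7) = (2 7)(5 12 9 8 15)(10 18) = [0, 1, 7, 3, 4, 12, 6, 2, 15, 8, 18, 11, 9, 13, 14, 5, 16, 17, 10]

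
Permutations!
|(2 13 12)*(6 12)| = 4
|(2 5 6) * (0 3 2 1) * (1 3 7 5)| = 7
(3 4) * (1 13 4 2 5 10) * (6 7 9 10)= (1 13 4 3 2 5 6 7 9 10)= [0, 13, 5, 2, 3, 6, 7, 9, 8, 10, 1, 11, 12, 4]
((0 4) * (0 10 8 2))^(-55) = ((0 4 10 8 2))^(-55) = (10)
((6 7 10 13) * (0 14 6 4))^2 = (0 6 10 4 14 7 13)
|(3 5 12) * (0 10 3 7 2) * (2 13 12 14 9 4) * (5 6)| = 9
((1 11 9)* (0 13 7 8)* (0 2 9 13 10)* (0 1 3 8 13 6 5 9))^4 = (13)(0 6 8 1 9)(2 11 3 10 5)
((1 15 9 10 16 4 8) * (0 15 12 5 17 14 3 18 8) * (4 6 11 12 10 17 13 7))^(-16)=(0 9 14 18 1 16 11 5 7)(3 8 10 6 12 13 4 15 17)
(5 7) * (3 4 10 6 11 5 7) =[0, 1, 2, 4, 10, 3, 11, 7, 8, 9, 6, 5] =(3 4 10 6 11 5)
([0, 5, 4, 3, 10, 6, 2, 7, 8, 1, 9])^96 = [0, 10, 5, 3, 6, 9, 1, 7, 8, 4, 2]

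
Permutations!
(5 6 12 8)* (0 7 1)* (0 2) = (0 7 1 2)(5 6 12 8) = [7, 2, 0, 3, 4, 6, 12, 1, 5, 9, 10, 11, 8]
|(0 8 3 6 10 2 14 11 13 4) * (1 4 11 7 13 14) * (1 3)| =|(0 8 1 4)(2 3 6 10)(7 13 11 14)| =4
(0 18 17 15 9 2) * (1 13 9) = [18, 13, 0, 3, 4, 5, 6, 7, 8, 2, 10, 11, 12, 9, 14, 1, 16, 15, 17] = (0 18 17 15 1 13 9 2)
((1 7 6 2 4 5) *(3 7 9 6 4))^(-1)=(1 5 4 7 3 2 6 9)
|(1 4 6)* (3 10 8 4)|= 6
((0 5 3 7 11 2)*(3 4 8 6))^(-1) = (0 2 11 7 3 6 8 4 5)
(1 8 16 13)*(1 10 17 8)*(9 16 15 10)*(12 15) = (8 12 15 10 17)(9 16 13) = [0, 1, 2, 3, 4, 5, 6, 7, 12, 16, 17, 11, 15, 9, 14, 10, 13, 8]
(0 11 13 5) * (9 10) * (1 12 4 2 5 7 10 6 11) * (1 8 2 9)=(0 8 2 5)(1 12 4 9 6 11 13 7 10)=[8, 12, 5, 3, 9, 0, 11, 10, 2, 6, 1, 13, 4, 7]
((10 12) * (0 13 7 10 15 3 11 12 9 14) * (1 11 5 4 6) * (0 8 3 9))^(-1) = (0 10 7 13)(1 6 4 5 3 8 14 9 15 12 11)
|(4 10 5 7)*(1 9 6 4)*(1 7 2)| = |(1 9 6 4 10 5 2)| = 7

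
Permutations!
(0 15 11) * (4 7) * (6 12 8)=(0 15 11)(4 7)(6 12 8)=[15, 1, 2, 3, 7, 5, 12, 4, 6, 9, 10, 0, 8, 13, 14, 11]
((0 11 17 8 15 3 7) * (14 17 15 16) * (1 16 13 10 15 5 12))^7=((0 11 5 12 1 16 14 17 8 13 10 15 3 7))^7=(0 17)(1 15)(3 16)(5 13)(7 14)(8 11)(10 12)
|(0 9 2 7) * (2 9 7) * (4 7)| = |(9)(0 4 7)| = 3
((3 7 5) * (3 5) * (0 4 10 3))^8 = ((0 4 10 3 7))^8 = (0 3 4 7 10)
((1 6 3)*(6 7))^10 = (1 6)(3 7)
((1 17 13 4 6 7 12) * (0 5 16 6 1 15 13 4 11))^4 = ((0 5 16 6 7 12 15 13 11)(1 17 4))^4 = (0 7 11 6 13 16 15 5 12)(1 17 4)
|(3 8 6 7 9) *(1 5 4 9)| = |(1 5 4 9 3 8 6 7)| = 8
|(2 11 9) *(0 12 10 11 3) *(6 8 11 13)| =10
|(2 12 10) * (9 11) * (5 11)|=|(2 12 10)(5 11 9)|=3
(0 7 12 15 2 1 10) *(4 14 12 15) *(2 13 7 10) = (0 10)(1 2)(4 14 12)(7 15 13) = [10, 2, 1, 3, 14, 5, 6, 15, 8, 9, 0, 11, 4, 7, 12, 13]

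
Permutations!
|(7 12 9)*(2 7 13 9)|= 6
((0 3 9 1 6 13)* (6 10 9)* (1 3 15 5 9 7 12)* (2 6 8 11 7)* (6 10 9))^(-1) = ((0 15 5 6 13)(1 9 3 8 11 7 12)(2 10))^(-1) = (0 13 6 5 15)(1 12 7 11 8 3 9)(2 10)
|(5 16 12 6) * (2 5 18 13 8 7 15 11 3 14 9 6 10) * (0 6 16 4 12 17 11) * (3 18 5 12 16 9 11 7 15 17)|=12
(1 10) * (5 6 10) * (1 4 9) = (1 5 6 10 4 9) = [0, 5, 2, 3, 9, 6, 10, 7, 8, 1, 4]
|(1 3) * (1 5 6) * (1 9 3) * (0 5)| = 5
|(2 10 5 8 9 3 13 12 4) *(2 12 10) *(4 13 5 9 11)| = |(3 5 8 11 4 12 13 10 9)| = 9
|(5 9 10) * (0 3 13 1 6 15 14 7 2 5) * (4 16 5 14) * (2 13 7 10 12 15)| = |(0 3 7 13 1 6 2 14 10)(4 16 5 9 12 15)| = 18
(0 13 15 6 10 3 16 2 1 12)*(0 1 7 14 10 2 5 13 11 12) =(0 11 12 1)(2 7 14 10 3 16 5 13 15 6) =[11, 0, 7, 16, 4, 13, 2, 14, 8, 9, 3, 12, 1, 15, 10, 6, 5]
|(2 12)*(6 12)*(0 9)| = 6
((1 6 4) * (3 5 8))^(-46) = (1 4 6)(3 8 5)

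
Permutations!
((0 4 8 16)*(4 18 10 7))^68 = (0 8 7 18 16 4 10)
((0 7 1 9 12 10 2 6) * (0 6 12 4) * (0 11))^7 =((0 7 1 9 4 11)(2 12 10))^7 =(0 7 1 9 4 11)(2 12 10)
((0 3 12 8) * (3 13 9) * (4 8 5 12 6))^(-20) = ((0 13 9 3 6 4 8)(5 12))^(-20) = (0 13 9 3 6 4 8)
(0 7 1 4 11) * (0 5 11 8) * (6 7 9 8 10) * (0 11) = [9, 4, 2, 3, 10, 0, 7, 1, 11, 8, 6, 5] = (0 9 8 11 5)(1 4 10 6 7)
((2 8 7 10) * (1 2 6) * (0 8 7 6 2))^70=(0 6)(1 8)(2 7 10)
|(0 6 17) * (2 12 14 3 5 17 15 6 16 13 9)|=10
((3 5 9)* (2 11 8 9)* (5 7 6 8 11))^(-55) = ((11)(2 5)(3 7 6 8 9))^(-55) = (11)(2 5)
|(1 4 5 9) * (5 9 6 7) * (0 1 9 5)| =6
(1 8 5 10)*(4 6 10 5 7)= (1 8 7 4 6 10)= [0, 8, 2, 3, 6, 5, 10, 4, 7, 9, 1]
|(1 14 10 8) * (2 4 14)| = 6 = |(1 2 4 14 10 8)|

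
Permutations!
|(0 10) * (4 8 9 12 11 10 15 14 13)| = |(0 15 14 13 4 8 9 12 11 10)| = 10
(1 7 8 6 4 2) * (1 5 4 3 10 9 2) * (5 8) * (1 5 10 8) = (1 7 10 9 2)(3 8 6)(4 5) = [0, 7, 1, 8, 5, 4, 3, 10, 6, 2, 9]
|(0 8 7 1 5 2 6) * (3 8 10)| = 9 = |(0 10 3 8 7 1 5 2 6)|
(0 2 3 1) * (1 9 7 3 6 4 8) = (0 2 6 4 8 1)(3 9 7) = [2, 0, 6, 9, 8, 5, 4, 3, 1, 7]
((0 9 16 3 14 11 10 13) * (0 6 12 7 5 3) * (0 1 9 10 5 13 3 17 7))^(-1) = (0 12 6 13 7 17 5 11 14 3 10)(1 16 9) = ((0 10 3 14 11 5 17 7 13 6 12)(1 9 16))^(-1)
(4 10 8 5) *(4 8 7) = (4 10 7)(5 8) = [0, 1, 2, 3, 10, 8, 6, 4, 5, 9, 7]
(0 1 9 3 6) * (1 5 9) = (0 5 9 3 6) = [5, 1, 2, 6, 4, 9, 0, 7, 8, 3]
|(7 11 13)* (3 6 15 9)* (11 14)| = 4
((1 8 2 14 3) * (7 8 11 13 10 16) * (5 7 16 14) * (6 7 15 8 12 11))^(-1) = ((16)(1 6 7 12 11 13 10 14 3)(2 5 15 8))^(-1) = (16)(1 3 14 10 13 11 12 7 6)(2 8 15 5)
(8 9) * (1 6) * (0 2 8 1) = (0 2 8 9 1 6) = [2, 6, 8, 3, 4, 5, 0, 7, 9, 1]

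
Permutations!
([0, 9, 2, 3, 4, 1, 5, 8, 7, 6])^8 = (9)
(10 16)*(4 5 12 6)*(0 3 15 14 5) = [3, 1, 2, 15, 0, 12, 4, 7, 8, 9, 16, 11, 6, 13, 5, 14, 10] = (0 3 15 14 5 12 6 4)(10 16)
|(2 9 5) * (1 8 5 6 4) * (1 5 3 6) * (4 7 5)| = 8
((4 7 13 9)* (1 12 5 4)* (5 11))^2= (1 11 4 13)(5 7 9 12)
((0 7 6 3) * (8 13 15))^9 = (15)(0 7 6 3)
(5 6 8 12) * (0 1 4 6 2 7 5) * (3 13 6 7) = (0 1 4 7 5 2 3 13 6 8 12) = [1, 4, 3, 13, 7, 2, 8, 5, 12, 9, 10, 11, 0, 6]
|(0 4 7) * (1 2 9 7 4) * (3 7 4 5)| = 8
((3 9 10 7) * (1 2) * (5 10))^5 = ((1 2)(3 9 5 10 7))^5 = (10)(1 2)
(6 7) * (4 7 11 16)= (4 7 6 11 16)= [0, 1, 2, 3, 7, 5, 11, 6, 8, 9, 10, 16, 12, 13, 14, 15, 4]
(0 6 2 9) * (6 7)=(0 7 6 2 9)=[7, 1, 9, 3, 4, 5, 2, 6, 8, 0]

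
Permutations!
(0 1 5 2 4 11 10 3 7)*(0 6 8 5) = [1, 0, 4, 7, 11, 2, 8, 6, 5, 9, 3, 10] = (0 1)(2 4 11 10 3 7 6 8 5)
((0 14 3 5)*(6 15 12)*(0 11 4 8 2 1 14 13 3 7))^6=(15)(0 8 13 2 3 1 5 14 11 7 4)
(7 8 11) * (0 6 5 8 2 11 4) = (0 6 5 8 4)(2 11 7) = [6, 1, 11, 3, 0, 8, 5, 2, 4, 9, 10, 7]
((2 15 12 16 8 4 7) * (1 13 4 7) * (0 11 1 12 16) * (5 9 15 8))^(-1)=((0 11 1 13 4 12)(2 8 7)(5 9 15 16))^(-1)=(0 12 4 13 1 11)(2 7 8)(5 16 15 9)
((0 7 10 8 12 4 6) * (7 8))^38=((0 8 12 4 6)(7 10))^38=(0 4 8 6 12)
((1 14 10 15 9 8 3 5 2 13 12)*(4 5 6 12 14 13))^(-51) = (1 12 6 3 8 9 15 10 14 13)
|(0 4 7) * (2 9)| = 6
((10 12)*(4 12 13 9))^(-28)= ((4 12 10 13 9))^(-28)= (4 10 9 12 13)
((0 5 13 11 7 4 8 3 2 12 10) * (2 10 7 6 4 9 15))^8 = (0 10 3 8 4 6 11 13 5)(2 9 12 15 7)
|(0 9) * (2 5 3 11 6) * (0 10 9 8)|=|(0 8)(2 5 3 11 6)(9 10)|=10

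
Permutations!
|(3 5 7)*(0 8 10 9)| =|(0 8 10 9)(3 5 7)| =12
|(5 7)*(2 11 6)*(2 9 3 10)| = |(2 11 6 9 3 10)(5 7)| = 6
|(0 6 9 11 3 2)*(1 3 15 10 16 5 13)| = 12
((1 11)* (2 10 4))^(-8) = (11)(2 10 4)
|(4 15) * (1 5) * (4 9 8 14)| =|(1 5)(4 15 9 8 14)| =10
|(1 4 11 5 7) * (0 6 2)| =|(0 6 2)(1 4 11 5 7)| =15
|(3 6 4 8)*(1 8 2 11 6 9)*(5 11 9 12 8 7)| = 24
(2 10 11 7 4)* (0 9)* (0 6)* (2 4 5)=(0 9 6)(2 10 11 7 5)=[9, 1, 10, 3, 4, 2, 0, 5, 8, 6, 11, 7]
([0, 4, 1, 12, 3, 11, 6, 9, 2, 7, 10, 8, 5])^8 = [0, 1, 2, 3, 4, 5, 6, 7, 8, 9, 10, 11, 12]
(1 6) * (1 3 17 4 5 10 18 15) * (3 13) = (1 6 13 3 17 4 5 10 18 15) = [0, 6, 2, 17, 5, 10, 13, 7, 8, 9, 18, 11, 12, 3, 14, 1, 16, 4, 15]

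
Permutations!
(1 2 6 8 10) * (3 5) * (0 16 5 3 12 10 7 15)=[16, 2, 6, 3, 4, 12, 8, 15, 7, 9, 1, 11, 10, 13, 14, 0, 5]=(0 16 5 12 10 1 2 6 8 7 15)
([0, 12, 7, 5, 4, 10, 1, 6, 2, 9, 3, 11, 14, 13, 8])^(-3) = (1 2 12 7 14 6 8)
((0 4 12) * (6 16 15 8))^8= (16)(0 12 4)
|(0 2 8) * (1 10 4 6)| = |(0 2 8)(1 10 4 6)| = 12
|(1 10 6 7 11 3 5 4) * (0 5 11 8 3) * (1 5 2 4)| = 11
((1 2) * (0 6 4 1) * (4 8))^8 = ((0 6 8 4 1 2))^8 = (0 8 1)(2 6 4)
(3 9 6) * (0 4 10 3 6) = (0 4 10 3 9) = [4, 1, 2, 9, 10, 5, 6, 7, 8, 0, 3]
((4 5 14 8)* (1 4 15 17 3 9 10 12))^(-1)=((1 4 5 14 8 15 17 3 9 10 12))^(-1)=(1 12 10 9 3 17 15 8 14 5 4)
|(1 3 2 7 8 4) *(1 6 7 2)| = 4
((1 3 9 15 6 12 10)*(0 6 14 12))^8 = ((0 6)(1 3 9 15 14 12 10))^8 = (1 3 9 15 14 12 10)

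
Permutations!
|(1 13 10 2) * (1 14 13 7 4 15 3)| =|(1 7 4 15 3)(2 14 13 10)| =20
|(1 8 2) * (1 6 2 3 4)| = 4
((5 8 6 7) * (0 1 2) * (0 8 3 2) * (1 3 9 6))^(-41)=((0 3 2 8 1)(5 9 6 7))^(-41)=(0 1 8 2 3)(5 7 6 9)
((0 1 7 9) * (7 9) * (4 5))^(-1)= (0 9 1)(4 5)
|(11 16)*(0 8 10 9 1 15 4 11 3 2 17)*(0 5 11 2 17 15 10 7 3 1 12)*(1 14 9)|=66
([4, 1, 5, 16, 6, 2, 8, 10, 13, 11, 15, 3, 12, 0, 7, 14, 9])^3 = [8, 1, 5, 11, 13, 2, 0, 14, 4, 16, 7, 9, 12, 6, 15, 10, 3]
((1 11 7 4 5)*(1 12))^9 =((1 11 7 4 5 12))^9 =(1 4)(5 11)(7 12)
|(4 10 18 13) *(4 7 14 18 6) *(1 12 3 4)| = |(1 12 3 4 10 6)(7 14 18 13)| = 12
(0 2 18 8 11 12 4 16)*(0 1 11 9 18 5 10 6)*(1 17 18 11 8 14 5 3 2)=(0 1 8 9 11 12 4 16 17 18 14 5 10 6)(2 3)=[1, 8, 3, 2, 16, 10, 0, 7, 9, 11, 6, 12, 4, 13, 5, 15, 17, 18, 14]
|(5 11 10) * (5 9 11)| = |(9 11 10)| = 3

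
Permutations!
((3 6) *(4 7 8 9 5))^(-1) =((3 6)(4 7 8 9 5))^(-1) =(3 6)(4 5 9 8 7)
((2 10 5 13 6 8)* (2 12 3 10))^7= ((3 10 5 13 6 8 12))^7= (13)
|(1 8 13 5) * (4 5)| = |(1 8 13 4 5)| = 5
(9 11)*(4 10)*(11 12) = (4 10)(9 12 11) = [0, 1, 2, 3, 10, 5, 6, 7, 8, 12, 4, 9, 11]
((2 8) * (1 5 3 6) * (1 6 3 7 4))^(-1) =((1 5 7 4)(2 8))^(-1) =(1 4 7 5)(2 8)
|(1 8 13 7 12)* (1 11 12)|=|(1 8 13 7)(11 12)|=4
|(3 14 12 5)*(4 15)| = 4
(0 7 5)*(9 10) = [7, 1, 2, 3, 4, 0, 6, 5, 8, 10, 9] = (0 7 5)(9 10)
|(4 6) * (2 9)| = 2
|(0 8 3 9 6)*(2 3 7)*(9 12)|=8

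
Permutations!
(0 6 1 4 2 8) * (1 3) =(0 6 3 1 4 2 8) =[6, 4, 8, 1, 2, 5, 3, 7, 0]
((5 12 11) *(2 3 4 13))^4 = ((2 3 4 13)(5 12 11))^4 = (13)(5 12 11)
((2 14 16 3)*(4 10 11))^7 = (2 3 16 14)(4 10 11)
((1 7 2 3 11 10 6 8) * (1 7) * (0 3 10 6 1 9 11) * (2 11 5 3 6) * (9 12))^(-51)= ((0 6 8 7 11 2 10 1 12 9 5 3))^(-51)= (0 9 10 7)(1 11 6 5)(2 8 3 12)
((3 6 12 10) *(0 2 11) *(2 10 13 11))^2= (0 3 12 11 10 6 13)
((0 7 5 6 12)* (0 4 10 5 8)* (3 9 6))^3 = ((0 7 8)(3 9 6 12 4 10 5))^3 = (3 12 5 6 10 9 4)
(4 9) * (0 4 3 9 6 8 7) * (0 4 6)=(0 6 8 7 4)(3 9)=[6, 1, 2, 9, 0, 5, 8, 4, 7, 3]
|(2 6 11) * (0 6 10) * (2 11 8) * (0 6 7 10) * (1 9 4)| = 6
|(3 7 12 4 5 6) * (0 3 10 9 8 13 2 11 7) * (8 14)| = 12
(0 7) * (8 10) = (0 7)(8 10) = [7, 1, 2, 3, 4, 5, 6, 0, 10, 9, 8]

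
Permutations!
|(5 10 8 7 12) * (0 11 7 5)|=12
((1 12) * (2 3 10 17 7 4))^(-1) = ((1 12)(2 3 10 17 7 4))^(-1) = (1 12)(2 4 7 17 10 3)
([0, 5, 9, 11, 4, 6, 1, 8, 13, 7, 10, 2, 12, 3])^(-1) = [0, 6, 11, 13, 4, 1, 5, 9, 7, 2, 10, 3, 12, 8]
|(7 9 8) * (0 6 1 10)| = |(0 6 1 10)(7 9 8)| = 12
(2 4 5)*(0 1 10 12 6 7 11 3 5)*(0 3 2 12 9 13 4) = (0 1 10 9 13 4 3 5 12 6 7 11 2) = [1, 10, 0, 5, 3, 12, 7, 11, 8, 13, 9, 2, 6, 4]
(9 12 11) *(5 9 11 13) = (5 9 12 13) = [0, 1, 2, 3, 4, 9, 6, 7, 8, 12, 10, 11, 13, 5]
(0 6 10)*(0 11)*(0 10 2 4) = [6, 1, 4, 3, 0, 5, 2, 7, 8, 9, 11, 10] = (0 6 2 4)(10 11)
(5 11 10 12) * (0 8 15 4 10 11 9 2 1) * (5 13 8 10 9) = (0 10 12 13 8 15 4 9 2 1) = [10, 0, 1, 3, 9, 5, 6, 7, 15, 2, 12, 11, 13, 8, 14, 4]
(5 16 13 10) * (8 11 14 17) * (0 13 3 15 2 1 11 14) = (0 13 10 5 16 3 15 2 1 11)(8 14 17) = [13, 11, 1, 15, 4, 16, 6, 7, 14, 9, 5, 0, 12, 10, 17, 2, 3, 8]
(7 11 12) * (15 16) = (7 11 12)(15 16) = [0, 1, 2, 3, 4, 5, 6, 11, 8, 9, 10, 12, 7, 13, 14, 16, 15]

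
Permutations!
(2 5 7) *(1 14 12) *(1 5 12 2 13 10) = (1 14 2 12 5 7 13 10) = [0, 14, 12, 3, 4, 7, 6, 13, 8, 9, 1, 11, 5, 10, 2]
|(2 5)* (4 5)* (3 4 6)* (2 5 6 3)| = |(2 3 4 6)| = 4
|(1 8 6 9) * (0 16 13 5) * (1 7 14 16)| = |(0 1 8 6 9 7 14 16 13 5)| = 10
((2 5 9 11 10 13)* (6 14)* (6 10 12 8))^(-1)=(2 13 10 14 6 8 12 11 9 5)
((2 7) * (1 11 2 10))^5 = ((1 11 2 7 10))^5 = (11)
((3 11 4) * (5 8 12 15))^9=(5 8 12 15)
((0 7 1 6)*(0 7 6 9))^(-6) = (0 9 1 7 6)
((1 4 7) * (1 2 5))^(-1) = ((1 4 7 2 5))^(-1) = (1 5 2 7 4)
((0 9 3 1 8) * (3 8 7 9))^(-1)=(0 8 9 7 1 3)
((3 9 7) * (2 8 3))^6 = ((2 8 3 9 7))^6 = (2 8 3 9 7)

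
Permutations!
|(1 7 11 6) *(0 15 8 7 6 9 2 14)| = |(0 15 8 7 11 9 2 14)(1 6)| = 8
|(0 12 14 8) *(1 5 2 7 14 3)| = 9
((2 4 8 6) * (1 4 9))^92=(1 8 2)(4 6 9)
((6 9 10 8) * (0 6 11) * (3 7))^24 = ((0 6 9 10 8 11)(3 7))^24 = (11)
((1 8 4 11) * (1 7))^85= ((1 8 4 11 7))^85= (11)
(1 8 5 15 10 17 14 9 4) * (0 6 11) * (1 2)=(0 6 11)(1 8 5 15 10 17 14 9 4 2)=[6, 8, 1, 3, 2, 15, 11, 7, 5, 4, 17, 0, 12, 13, 9, 10, 16, 14]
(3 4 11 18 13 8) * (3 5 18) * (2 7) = (2 7)(3 4 11)(5 18 13 8) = [0, 1, 7, 4, 11, 18, 6, 2, 5, 9, 10, 3, 12, 8, 14, 15, 16, 17, 13]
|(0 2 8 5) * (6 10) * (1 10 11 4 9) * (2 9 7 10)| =30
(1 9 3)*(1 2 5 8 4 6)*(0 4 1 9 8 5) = [4, 8, 0, 2, 6, 5, 9, 7, 1, 3] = (0 4 6 9 3 2)(1 8)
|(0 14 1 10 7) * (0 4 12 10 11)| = |(0 14 1 11)(4 12 10 7)| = 4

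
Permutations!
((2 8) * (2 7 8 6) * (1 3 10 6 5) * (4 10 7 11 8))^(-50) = ((1 3 7 4 10 6 2 5)(8 11))^(-50) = (11)(1 2 10 7)(3 5 6 4)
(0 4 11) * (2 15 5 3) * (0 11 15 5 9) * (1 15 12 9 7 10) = (0 4 12 9)(1 15 7 10)(2 5 3) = [4, 15, 5, 2, 12, 3, 6, 10, 8, 0, 1, 11, 9, 13, 14, 7]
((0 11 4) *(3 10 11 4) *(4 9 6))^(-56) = (3 10 11)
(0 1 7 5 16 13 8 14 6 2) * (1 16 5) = (0 16 13 8 14 6 2)(1 7) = [16, 7, 0, 3, 4, 5, 2, 1, 14, 9, 10, 11, 12, 8, 6, 15, 13]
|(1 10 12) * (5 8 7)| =|(1 10 12)(5 8 7)| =3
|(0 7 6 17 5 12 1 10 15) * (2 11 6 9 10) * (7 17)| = |(0 17 5 12 1 2 11 6 7 9 10 15)| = 12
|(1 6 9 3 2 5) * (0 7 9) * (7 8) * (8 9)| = |(0 9 3 2 5 1 6)(7 8)| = 14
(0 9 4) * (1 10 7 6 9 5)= [5, 10, 2, 3, 0, 1, 9, 6, 8, 4, 7]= (0 5 1 10 7 6 9 4)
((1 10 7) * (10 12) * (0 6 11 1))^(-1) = (0 7 10 12 1 11 6)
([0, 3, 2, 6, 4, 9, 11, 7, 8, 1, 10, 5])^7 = [0, 3, 2, 6, 4, 9, 11, 7, 8, 1, 10, 5]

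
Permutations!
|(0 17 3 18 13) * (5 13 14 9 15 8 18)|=|(0 17 3 5 13)(8 18 14 9 15)|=5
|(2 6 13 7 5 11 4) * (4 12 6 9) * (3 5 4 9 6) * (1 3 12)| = |(1 3 5 11)(2 6 13 7 4)| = 20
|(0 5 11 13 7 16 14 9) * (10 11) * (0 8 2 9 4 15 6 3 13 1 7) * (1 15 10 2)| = |(0 5 2 9 8 1 7 16 14 4 10 11 15 6 3 13)| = 16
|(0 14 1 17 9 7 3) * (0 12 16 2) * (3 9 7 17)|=21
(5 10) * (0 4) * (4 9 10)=(0 9 10 5 4)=[9, 1, 2, 3, 0, 4, 6, 7, 8, 10, 5]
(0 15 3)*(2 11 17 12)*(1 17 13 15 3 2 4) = (0 3)(1 17 12 4)(2 11 13 15) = [3, 17, 11, 0, 1, 5, 6, 7, 8, 9, 10, 13, 4, 15, 14, 2, 16, 12]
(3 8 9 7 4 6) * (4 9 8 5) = (3 5 4 6)(7 9) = [0, 1, 2, 5, 6, 4, 3, 9, 8, 7]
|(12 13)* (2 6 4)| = 6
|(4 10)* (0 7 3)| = 6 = |(0 7 3)(4 10)|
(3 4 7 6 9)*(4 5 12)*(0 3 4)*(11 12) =(0 3 5 11 12)(4 7 6 9) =[3, 1, 2, 5, 7, 11, 9, 6, 8, 4, 10, 12, 0]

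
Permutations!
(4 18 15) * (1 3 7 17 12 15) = (1 3 7 17 12 15 4 18) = [0, 3, 2, 7, 18, 5, 6, 17, 8, 9, 10, 11, 15, 13, 14, 4, 16, 12, 1]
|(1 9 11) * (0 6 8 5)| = |(0 6 8 5)(1 9 11)| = 12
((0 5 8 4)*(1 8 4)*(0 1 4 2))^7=(0 5 2)(1 8 4)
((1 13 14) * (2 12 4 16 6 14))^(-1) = (1 14 6 16 4 12 2 13)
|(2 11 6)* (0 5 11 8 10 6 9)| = 4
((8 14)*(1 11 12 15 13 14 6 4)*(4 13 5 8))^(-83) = ((1 11 12 15 5 8 6 13 14 4))^(-83) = (1 13 5 11 14 8 12 4 6 15)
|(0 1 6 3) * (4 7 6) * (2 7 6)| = 10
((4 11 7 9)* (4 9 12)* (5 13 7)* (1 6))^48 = ((1 6)(4 11 5 13 7 12))^48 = (13)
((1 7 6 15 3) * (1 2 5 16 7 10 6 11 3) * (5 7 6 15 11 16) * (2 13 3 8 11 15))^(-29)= (1 15 6 16 7 2 10)(3 13)(8 11)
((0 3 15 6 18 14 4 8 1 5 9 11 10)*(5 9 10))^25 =(0 10 5 11 9 1 8 4 14 18 6 15 3)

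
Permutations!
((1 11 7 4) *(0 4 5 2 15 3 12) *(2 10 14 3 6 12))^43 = ((0 4 1 11 7 5 10 14 3 2 15 6 12))^43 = (0 7 3 12 11 14 6 1 10 15 4 5 2)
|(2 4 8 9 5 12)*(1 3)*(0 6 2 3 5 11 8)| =12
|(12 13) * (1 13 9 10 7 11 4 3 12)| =14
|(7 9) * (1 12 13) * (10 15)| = 6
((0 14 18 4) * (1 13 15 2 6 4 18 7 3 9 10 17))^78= (18)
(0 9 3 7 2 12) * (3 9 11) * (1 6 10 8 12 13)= (0 11 3 7 2 13 1 6 10 8 12)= [11, 6, 13, 7, 4, 5, 10, 2, 12, 9, 8, 3, 0, 1]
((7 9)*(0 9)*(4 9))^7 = ((0 4 9 7))^7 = (0 7 9 4)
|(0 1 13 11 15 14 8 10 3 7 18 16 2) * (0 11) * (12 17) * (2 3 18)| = 30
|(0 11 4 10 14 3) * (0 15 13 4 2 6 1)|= |(0 11 2 6 1)(3 15 13 4 10 14)|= 30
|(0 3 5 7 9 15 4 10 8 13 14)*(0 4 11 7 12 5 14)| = 28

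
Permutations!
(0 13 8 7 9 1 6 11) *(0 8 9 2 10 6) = (0 13 9 1)(2 10 6 11 8 7) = [13, 0, 10, 3, 4, 5, 11, 2, 7, 1, 6, 8, 12, 9]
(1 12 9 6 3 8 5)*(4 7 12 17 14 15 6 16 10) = (1 17 14 15 6 3 8 5)(4 7 12 9 16 10) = [0, 17, 2, 8, 7, 1, 3, 12, 5, 16, 4, 11, 9, 13, 15, 6, 10, 14]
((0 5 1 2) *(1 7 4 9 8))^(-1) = ((0 5 7 4 9 8 1 2))^(-1) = (0 2 1 8 9 4 7 5)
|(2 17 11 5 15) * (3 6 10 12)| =20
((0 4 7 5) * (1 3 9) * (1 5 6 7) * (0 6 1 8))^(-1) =((0 4 8)(1 3 9 5 6 7))^(-1) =(0 8 4)(1 7 6 5 9 3)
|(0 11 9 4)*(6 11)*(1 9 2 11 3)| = 6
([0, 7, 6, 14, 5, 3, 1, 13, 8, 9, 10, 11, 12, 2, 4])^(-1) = (1 6 2 13 7)(3 5 4 14)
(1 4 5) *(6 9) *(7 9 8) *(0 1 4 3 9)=(0 1 3 9 6 8 7)(4 5)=[1, 3, 2, 9, 5, 4, 8, 0, 7, 6]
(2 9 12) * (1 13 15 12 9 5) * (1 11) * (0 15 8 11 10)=[15, 13, 5, 3, 4, 10, 6, 7, 11, 9, 0, 1, 2, 8, 14, 12]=(0 15 12 2 5 10)(1 13 8 11)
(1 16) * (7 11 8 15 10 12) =(1 16)(7 11 8 15 10 12) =[0, 16, 2, 3, 4, 5, 6, 11, 15, 9, 12, 8, 7, 13, 14, 10, 1]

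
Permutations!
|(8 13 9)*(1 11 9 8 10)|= 4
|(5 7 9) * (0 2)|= |(0 2)(5 7 9)|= 6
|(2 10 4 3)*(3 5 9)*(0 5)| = |(0 5 9 3 2 10 4)| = 7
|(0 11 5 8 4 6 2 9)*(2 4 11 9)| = 6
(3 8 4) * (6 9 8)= (3 6 9 8 4)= [0, 1, 2, 6, 3, 5, 9, 7, 4, 8]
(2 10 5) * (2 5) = (2 10) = [0, 1, 10, 3, 4, 5, 6, 7, 8, 9, 2]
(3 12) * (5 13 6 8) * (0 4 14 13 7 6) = (0 4 14 13)(3 12)(5 7 6 8) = [4, 1, 2, 12, 14, 7, 8, 6, 5, 9, 10, 11, 3, 0, 13]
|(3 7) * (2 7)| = 3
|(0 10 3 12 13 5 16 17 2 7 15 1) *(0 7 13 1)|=|(0 10 3 12 1 7 15)(2 13 5 16 17)|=35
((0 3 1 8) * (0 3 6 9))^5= ((0 6 9)(1 8 3))^5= (0 9 6)(1 3 8)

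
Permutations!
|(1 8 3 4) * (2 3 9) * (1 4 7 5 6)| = 8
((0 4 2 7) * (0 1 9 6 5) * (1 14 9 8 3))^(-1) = (0 5 6 9 14 7 2 4)(1 3 8)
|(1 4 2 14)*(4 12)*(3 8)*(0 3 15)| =20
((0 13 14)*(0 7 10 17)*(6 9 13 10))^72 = ((0 10 17)(6 9 13 14 7))^72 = (17)(6 13 7 9 14)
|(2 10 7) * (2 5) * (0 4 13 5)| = |(0 4 13 5 2 10 7)| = 7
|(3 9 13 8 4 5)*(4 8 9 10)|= 4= |(3 10 4 5)(9 13)|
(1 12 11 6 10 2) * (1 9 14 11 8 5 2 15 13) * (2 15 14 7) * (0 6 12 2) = (0 6 10 14 11 12 8 5 15 13 1 2 9 7) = [6, 2, 9, 3, 4, 15, 10, 0, 5, 7, 14, 12, 8, 1, 11, 13]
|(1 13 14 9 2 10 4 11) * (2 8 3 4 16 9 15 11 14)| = 12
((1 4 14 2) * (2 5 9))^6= (14)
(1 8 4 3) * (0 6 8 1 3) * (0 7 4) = (0 6 8)(4 7) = [6, 1, 2, 3, 7, 5, 8, 4, 0]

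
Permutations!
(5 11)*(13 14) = (5 11)(13 14) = [0, 1, 2, 3, 4, 11, 6, 7, 8, 9, 10, 5, 12, 14, 13]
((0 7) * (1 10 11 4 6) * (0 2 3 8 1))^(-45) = (0 1)(2 11)(3 4)(6 8)(7 10)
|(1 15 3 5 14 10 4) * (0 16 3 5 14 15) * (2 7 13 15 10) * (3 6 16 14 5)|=|(0 14 2 7 13 15 3 5 10 4 1)(6 16)|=22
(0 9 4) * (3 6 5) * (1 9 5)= (0 5 3 6 1 9 4)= [5, 9, 2, 6, 0, 3, 1, 7, 8, 4]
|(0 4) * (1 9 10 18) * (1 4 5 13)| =|(0 5 13 1 9 10 18 4)| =8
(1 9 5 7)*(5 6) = (1 9 6 5 7) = [0, 9, 2, 3, 4, 7, 5, 1, 8, 6]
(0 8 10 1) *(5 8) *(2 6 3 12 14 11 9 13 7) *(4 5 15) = (0 15 4 5 8 10 1)(2 6 3 12 14 11 9 13 7) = [15, 0, 6, 12, 5, 8, 3, 2, 10, 13, 1, 9, 14, 7, 11, 4]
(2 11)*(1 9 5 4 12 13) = (1 9 5 4 12 13)(2 11) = [0, 9, 11, 3, 12, 4, 6, 7, 8, 5, 10, 2, 13, 1]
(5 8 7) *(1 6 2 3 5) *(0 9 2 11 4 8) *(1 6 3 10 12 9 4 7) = (0 4 8 1 3 5)(2 10 12 9)(6 11 7) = [4, 3, 10, 5, 8, 0, 11, 6, 1, 2, 12, 7, 9]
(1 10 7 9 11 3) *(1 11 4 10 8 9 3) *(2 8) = (1 2 8 9 4 10 7 3 11) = [0, 2, 8, 11, 10, 5, 6, 3, 9, 4, 7, 1]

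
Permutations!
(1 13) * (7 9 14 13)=[0, 7, 2, 3, 4, 5, 6, 9, 8, 14, 10, 11, 12, 1, 13]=(1 7 9 14 13)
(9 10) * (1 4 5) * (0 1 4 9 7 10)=(0 1 9)(4 5)(7 10)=[1, 9, 2, 3, 5, 4, 6, 10, 8, 0, 7]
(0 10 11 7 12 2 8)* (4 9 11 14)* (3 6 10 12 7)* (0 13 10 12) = (2 8 13 10 14 4 9 11 3 6 12) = [0, 1, 8, 6, 9, 5, 12, 7, 13, 11, 14, 3, 2, 10, 4]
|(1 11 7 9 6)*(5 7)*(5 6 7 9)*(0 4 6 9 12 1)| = |(0 4 6)(1 11 9 7 5 12)| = 6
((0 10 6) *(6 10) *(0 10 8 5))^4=((0 6 10 8 5))^4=(0 5 8 10 6)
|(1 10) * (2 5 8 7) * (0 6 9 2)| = 14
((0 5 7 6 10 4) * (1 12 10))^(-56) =(12)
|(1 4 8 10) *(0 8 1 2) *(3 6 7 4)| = 20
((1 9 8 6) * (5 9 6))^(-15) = ((1 6)(5 9 8))^(-15) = (9)(1 6)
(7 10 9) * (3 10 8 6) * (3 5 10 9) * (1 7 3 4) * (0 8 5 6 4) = (0 8 4 1 7 5 10)(3 9) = [8, 7, 2, 9, 1, 10, 6, 5, 4, 3, 0]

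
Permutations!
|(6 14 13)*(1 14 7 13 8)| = |(1 14 8)(6 7 13)| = 3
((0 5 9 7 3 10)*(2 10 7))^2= (0 9 10 5 2)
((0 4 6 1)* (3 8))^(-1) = ((0 4 6 1)(3 8))^(-1) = (0 1 6 4)(3 8)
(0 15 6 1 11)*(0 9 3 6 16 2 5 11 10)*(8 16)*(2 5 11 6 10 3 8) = (0 15 2 11 9 8 16 5 6 1 3 10) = [15, 3, 11, 10, 4, 6, 1, 7, 16, 8, 0, 9, 12, 13, 14, 2, 5]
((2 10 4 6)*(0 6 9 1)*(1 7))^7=(0 1 7 9 4 10 2 6)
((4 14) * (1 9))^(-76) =((1 9)(4 14))^(-76) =(14)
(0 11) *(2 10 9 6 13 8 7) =[11, 1, 10, 3, 4, 5, 13, 2, 7, 6, 9, 0, 12, 8] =(0 11)(2 10 9 6 13 8 7)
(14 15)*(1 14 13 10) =[0, 14, 2, 3, 4, 5, 6, 7, 8, 9, 1, 11, 12, 10, 15, 13] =(1 14 15 13 10)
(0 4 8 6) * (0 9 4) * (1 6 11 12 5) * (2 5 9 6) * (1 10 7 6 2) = [0, 1, 5, 3, 8, 10, 2, 6, 11, 4, 7, 12, 9] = (2 5 10 7 6)(4 8 11 12 9)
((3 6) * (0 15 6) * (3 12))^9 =((0 15 6 12 3))^9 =(0 3 12 6 15)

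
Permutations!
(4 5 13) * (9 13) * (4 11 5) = (5 9 13 11) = [0, 1, 2, 3, 4, 9, 6, 7, 8, 13, 10, 5, 12, 11]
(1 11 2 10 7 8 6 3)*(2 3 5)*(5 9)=(1 11 3)(2 10 7 8 6 9 5)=[0, 11, 10, 1, 4, 2, 9, 8, 6, 5, 7, 3]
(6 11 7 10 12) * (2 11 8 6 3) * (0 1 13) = (0 1 13)(2 11 7 10 12 3)(6 8) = [1, 13, 11, 2, 4, 5, 8, 10, 6, 9, 12, 7, 3, 0]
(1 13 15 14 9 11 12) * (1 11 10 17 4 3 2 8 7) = (1 13 15 14 9 10 17 4 3 2 8 7)(11 12) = [0, 13, 8, 2, 3, 5, 6, 1, 7, 10, 17, 12, 11, 15, 9, 14, 16, 4]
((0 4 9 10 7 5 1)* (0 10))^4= ((0 4 9)(1 10 7 5))^4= (10)(0 4 9)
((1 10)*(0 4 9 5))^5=((0 4 9 5)(1 10))^5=(0 4 9 5)(1 10)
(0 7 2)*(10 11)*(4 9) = (0 7 2)(4 9)(10 11) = [7, 1, 0, 3, 9, 5, 6, 2, 8, 4, 11, 10]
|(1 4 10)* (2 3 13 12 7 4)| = |(1 2 3 13 12 7 4 10)| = 8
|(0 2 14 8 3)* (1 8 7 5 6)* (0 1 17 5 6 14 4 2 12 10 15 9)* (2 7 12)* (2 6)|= |(0 6 17 5 14 12 10 15 9)(1 8 3)(2 4 7)|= 9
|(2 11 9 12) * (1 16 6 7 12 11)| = 6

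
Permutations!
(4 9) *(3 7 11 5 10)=(3 7 11 5 10)(4 9)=[0, 1, 2, 7, 9, 10, 6, 11, 8, 4, 3, 5]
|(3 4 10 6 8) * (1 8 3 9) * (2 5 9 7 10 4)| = |(1 8 7 10 6 3 2 5 9)| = 9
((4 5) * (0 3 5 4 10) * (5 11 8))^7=((0 3 11 8 5 10))^7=(0 3 11 8 5 10)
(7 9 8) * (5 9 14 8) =(5 9)(7 14 8) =[0, 1, 2, 3, 4, 9, 6, 14, 7, 5, 10, 11, 12, 13, 8]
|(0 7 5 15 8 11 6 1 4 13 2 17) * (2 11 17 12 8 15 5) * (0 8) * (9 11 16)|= |(0 7 2 12)(1 4 13 16 9 11 6)(8 17)|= 28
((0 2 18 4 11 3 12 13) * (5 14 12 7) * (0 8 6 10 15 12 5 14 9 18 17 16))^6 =((0 2 17 16)(3 7 14 5 9 18 4 11)(6 10 15 12 13 8))^6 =(0 17)(2 16)(3 4 9 14)(5 7 11 18)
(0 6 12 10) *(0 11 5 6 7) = (0 7)(5 6 12 10 11) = [7, 1, 2, 3, 4, 6, 12, 0, 8, 9, 11, 5, 10]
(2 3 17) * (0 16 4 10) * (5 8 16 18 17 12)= [18, 1, 3, 12, 10, 8, 6, 7, 16, 9, 0, 11, 5, 13, 14, 15, 4, 2, 17]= (0 18 17 2 3 12 5 8 16 4 10)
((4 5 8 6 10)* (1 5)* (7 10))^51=((1 5 8 6 7 10 4))^51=(1 8 7 4 5 6 10)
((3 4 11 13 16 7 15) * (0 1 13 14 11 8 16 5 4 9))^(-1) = ((0 1 13 5 4 8 16 7 15 3 9)(11 14))^(-1) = (0 9 3 15 7 16 8 4 5 13 1)(11 14)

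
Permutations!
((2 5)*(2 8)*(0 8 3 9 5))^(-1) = (0 2 8)(3 5 9)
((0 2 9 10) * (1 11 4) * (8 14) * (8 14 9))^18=((14)(0 2 8 9 10)(1 11 4))^18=(14)(0 9 2 10 8)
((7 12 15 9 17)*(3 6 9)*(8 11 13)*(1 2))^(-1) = ((1 2)(3 6 9 17 7 12 15)(8 11 13))^(-1) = (1 2)(3 15 12 7 17 9 6)(8 13 11)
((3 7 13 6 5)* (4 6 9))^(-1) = (3 5 6 4 9 13 7)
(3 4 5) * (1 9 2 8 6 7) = (1 9 2 8 6 7)(3 4 5) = [0, 9, 8, 4, 5, 3, 7, 1, 6, 2]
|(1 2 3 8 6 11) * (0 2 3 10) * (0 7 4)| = |(0 2 10 7 4)(1 3 8 6 11)| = 5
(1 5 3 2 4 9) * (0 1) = [1, 5, 4, 2, 9, 3, 6, 7, 8, 0] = (0 1 5 3 2 4 9)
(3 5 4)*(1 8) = (1 8)(3 5 4) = [0, 8, 2, 5, 3, 4, 6, 7, 1]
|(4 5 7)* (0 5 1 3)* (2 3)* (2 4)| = 10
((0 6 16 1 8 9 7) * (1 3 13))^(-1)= (0 7 9 8 1 13 3 16 6)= ((0 6 16 3 13 1 8 9 7))^(-1)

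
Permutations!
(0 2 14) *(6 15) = (0 2 14)(6 15) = [2, 1, 14, 3, 4, 5, 15, 7, 8, 9, 10, 11, 12, 13, 0, 6]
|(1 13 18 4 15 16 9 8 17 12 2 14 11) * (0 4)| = 14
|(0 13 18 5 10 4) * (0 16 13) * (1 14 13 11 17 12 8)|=12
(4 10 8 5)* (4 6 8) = (4 10)(5 6 8) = [0, 1, 2, 3, 10, 6, 8, 7, 5, 9, 4]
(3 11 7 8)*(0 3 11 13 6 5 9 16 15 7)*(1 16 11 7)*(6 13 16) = (0 3 16 15 1 6 5 9 11)(7 8) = [3, 6, 2, 16, 4, 9, 5, 8, 7, 11, 10, 0, 12, 13, 14, 1, 15]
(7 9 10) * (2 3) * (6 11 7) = [0, 1, 3, 2, 4, 5, 11, 9, 8, 10, 6, 7] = (2 3)(6 11 7 9 10)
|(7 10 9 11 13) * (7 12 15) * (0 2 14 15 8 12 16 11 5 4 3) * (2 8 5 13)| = |(0 8 12 5 4 3)(2 14 15 7 10 9 13 16 11)| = 18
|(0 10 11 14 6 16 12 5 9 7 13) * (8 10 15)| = 13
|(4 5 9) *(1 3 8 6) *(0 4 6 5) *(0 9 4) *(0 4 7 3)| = 20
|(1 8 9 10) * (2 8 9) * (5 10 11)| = |(1 9 11 5 10)(2 8)| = 10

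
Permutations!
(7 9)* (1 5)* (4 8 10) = [0, 5, 2, 3, 8, 1, 6, 9, 10, 7, 4] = (1 5)(4 8 10)(7 9)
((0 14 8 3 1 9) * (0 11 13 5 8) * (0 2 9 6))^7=((0 14 2 9 11 13 5 8 3 1 6))^7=(0 8 9 6 5 2 1 13 14 3 11)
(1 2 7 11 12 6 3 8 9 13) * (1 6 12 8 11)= (1 2 7)(3 11 8 9 13 6)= [0, 2, 7, 11, 4, 5, 3, 1, 9, 13, 10, 8, 12, 6]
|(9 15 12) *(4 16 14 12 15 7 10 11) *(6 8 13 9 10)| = |(4 16 14 12 10 11)(6 8 13 9 7)| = 30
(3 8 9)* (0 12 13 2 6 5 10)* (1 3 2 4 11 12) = (0 1 3 8 9 2 6 5 10)(4 11 12 13) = [1, 3, 6, 8, 11, 10, 5, 7, 9, 2, 0, 12, 13, 4]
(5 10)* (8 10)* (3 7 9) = (3 7 9)(5 8 10) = [0, 1, 2, 7, 4, 8, 6, 9, 10, 3, 5]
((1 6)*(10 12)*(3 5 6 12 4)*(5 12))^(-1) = (1 6 5)(3 4 10 12)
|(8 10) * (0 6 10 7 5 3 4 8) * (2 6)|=|(0 2 6 10)(3 4 8 7 5)|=20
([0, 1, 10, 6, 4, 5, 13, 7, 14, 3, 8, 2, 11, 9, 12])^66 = [0, 1, 2, 13, 4, 5, 9, 7, 8, 6, 10, 11, 12, 3, 14]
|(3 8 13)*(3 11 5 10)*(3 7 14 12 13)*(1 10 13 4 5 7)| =14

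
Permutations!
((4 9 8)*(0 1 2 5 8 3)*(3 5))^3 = (0 3 2 1)(4 8 5 9)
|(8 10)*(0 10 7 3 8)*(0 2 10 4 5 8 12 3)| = 10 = |(0 4 5 8 7)(2 10)(3 12)|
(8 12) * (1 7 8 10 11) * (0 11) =(0 11 1 7 8 12 10) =[11, 7, 2, 3, 4, 5, 6, 8, 12, 9, 0, 1, 10]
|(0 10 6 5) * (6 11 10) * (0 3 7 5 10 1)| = 15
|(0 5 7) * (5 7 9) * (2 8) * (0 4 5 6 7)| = 10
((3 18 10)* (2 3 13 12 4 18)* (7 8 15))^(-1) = (2 3)(4 12 13 10 18)(7 15 8)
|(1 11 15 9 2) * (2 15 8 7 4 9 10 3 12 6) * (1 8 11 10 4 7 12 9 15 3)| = |(1 10)(2 8 12 6)(3 9)(4 15)| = 4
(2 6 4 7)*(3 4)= (2 6 3 4 7)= [0, 1, 6, 4, 7, 5, 3, 2]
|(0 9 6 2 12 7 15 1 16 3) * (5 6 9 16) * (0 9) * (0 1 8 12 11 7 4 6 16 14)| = 40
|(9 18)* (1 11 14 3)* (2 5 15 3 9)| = 9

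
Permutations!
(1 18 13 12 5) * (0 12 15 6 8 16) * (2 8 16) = [12, 18, 8, 3, 4, 1, 16, 7, 2, 9, 10, 11, 5, 15, 14, 6, 0, 17, 13] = (0 12 5 1 18 13 15 6 16)(2 8)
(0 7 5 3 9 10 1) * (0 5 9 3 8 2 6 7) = (1 5 8 2 6 7 9 10) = [0, 5, 6, 3, 4, 8, 7, 9, 2, 10, 1]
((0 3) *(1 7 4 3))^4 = (0 3 4 7 1)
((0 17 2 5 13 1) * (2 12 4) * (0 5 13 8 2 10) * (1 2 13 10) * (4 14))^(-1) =(0 10 2 13 8 5 1 4 14 12 17)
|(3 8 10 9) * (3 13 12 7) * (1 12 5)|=|(1 12 7 3 8 10 9 13 5)|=9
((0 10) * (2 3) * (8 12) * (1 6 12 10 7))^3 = ((0 7 1 6 12 8 10)(2 3))^3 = (0 6 10 1 8 7 12)(2 3)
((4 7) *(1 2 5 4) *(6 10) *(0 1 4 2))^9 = (0 1)(2 5)(4 7)(6 10)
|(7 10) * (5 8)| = |(5 8)(7 10)| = 2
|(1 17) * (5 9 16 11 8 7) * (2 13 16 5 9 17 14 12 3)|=13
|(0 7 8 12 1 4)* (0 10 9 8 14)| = |(0 7 14)(1 4 10 9 8 12)| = 6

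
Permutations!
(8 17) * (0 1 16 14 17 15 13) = (0 1 16 14 17 8 15 13) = [1, 16, 2, 3, 4, 5, 6, 7, 15, 9, 10, 11, 12, 0, 17, 13, 14, 8]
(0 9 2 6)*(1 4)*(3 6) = [9, 4, 3, 6, 1, 5, 0, 7, 8, 2] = (0 9 2 3 6)(1 4)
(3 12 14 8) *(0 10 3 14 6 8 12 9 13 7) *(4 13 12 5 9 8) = (0 10 3 8 14 5 9 12 6 4 13 7) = [10, 1, 2, 8, 13, 9, 4, 0, 14, 12, 3, 11, 6, 7, 5]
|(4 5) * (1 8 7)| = 6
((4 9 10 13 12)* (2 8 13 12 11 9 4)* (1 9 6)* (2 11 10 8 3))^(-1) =(1 6 11 12 10 13 8 9)(2 3)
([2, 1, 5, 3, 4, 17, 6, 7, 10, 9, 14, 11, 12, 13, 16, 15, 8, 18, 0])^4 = (0 18 17 5 2)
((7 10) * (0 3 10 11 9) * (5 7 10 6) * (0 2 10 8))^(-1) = ((0 3 6 5 7 11 9 2 10 8))^(-1) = (0 8 10 2 9 11 7 5 6 3)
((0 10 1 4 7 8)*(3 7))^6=(0 8 7 3 4 1 10)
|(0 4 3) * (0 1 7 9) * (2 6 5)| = |(0 4 3 1 7 9)(2 6 5)| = 6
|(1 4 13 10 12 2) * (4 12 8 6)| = |(1 12 2)(4 13 10 8 6)| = 15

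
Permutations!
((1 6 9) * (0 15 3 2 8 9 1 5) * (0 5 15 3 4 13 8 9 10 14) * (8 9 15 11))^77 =((0 3 2 15 4 13 9 11 8 10 14)(1 6))^77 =(15)(1 6)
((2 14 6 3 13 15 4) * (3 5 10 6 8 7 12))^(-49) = (2 3 14 13 8 15 7 4 12)(5 6 10)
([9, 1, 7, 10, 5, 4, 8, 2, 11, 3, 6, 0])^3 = (0 10 11 3 8 9 6)(2 7)(4 5)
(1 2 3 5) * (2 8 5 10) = (1 8 5)(2 3 10) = [0, 8, 3, 10, 4, 1, 6, 7, 5, 9, 2]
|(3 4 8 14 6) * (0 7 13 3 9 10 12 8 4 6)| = 10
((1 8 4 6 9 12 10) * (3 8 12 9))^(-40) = (1 10 12) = ((1 12 10)(3 8 4 6))^(-40)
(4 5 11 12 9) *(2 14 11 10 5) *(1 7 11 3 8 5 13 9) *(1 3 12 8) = (1 7 11 8 5 10 13 9 4 2 14 12 3) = [0, 7, 14, 1, 2, 10, 6, 11, 5, 4, 13, 8, 3, 9, 12]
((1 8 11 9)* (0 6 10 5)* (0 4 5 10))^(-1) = (0 6)(1 9 11 8)(4 5) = ((0 6)(1 8 11 9)(4 5))^(-1)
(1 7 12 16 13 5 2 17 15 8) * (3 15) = (1 7 12 16 13 5 2 17 3 15 8) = [0, 7, 17, 15, 4, 2, 6, 12, 1, 9, 10, 11, 16, 5, 14, 8, 13, 3]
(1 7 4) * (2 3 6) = (1 7 4)(2 3 6) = [0, 7, 3, 6, 1, 5, 2, 4]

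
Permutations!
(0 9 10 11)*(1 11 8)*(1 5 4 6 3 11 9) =(0 1 9 10 8 5 4 6 3 11) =[1, 9, 2, 11, 6, 4, 3, 7, 5, 10, 8, 0]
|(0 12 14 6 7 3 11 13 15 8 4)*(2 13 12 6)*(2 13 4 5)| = |(0 6 7 3 11 12 14 13 15 8 5 2 4)| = 13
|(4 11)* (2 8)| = 2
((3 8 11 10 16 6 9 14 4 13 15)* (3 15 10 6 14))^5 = (16)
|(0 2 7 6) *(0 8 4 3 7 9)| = |(0 2 9)(3 7 6 8 4)| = 15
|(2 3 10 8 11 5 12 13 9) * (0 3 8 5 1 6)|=|(0 3 10 5 12 13 9 2 8 11 1 6)|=12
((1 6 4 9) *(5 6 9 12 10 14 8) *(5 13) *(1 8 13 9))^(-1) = ((4 12 10 14 13 5 6)(8 9))^(-1) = (4 6 5 13 14 10 12)(8 9)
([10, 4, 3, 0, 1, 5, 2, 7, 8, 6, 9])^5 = (0 3 2 6 9 10)(1 4)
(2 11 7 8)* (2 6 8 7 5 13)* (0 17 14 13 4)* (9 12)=(0 17 14 13 2 11 5 4)(6 8)(9 12)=[17, 1, 11, 3, 0, 4, 8, 7, 6, 12, 10, 5, 9, 2, 13, 15, 16, 14]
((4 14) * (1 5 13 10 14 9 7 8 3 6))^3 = ((1 5 13 10 14 4 9 7 8 3 6))^3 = (1 10 9 3 5 14 7 6 13 4 8)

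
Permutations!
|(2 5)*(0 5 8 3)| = 5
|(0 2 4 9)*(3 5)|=4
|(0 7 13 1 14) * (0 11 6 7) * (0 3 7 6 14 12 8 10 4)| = 18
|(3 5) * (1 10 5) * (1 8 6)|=6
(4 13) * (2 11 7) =(2 11 7)(4 13) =[0, 1, 11, 3, 13, 5, 6, 2, 8, 9, 10, 7, 12, 4]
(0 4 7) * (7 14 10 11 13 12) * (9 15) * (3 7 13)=[4, 1, 2, 7, 14, 5, 6, 0, 8, 15, 11, 3, 13, 12, 10, 9]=(0 4 14 10 11 3 7)(9 15)(12 13)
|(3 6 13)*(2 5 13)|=5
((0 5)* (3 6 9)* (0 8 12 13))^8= (0 12 5 13 8)(3 9 6)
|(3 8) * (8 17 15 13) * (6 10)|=10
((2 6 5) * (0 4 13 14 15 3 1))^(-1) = (0 1 3 15 14 13 4)(2 5 6)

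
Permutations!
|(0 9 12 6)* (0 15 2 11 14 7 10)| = 10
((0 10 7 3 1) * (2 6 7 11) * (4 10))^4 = (0 2 1 11 3 10 7 4 6)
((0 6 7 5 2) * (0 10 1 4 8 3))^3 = (0 5 1 3 7 10 8 6 2 4)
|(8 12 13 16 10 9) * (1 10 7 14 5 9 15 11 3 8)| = |(1 10 15 11 3 8 12 13 16 7 14 5 9)| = 13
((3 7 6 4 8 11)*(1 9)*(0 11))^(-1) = (0 8 4 6 7 3 11)(1 9) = ((0 11 3 7 6 4 8)(1 9))^(-1)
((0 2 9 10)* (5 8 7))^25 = (0 2 9 10)(5 8 7)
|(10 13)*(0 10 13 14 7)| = 4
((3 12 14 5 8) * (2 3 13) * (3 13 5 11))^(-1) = ((2 13)(3 12 14 11)(5 8))^(-1) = (2 13)(3 11 14 12)(5 8)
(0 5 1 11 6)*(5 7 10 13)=[7, 11, 2, 3, 4, 1, 0, 10, 8, 9, 13, 6, 12, 5]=(0 7 10 13 5 1 11 6)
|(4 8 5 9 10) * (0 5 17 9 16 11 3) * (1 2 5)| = |(0 1 2 5 16 11 3)(4 8 17 9 10)| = 35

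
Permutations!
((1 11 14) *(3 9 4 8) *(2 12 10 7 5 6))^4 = (1 11 14)(2 5 10)(6 7 12)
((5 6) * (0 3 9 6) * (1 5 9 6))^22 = (0 1 6)(3 5 9)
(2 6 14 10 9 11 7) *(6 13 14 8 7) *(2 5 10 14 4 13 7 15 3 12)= (2 7 5 10 9 11 6 8 15 3 12)(4 13)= [0, 1, 7, 12, 13, 10, 8, 5, 15, 11, 9, 6, 2, 4, 14, 3]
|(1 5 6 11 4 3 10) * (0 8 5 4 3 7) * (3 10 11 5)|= 8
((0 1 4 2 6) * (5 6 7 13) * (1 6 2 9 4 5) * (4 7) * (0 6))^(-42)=((1 5 2 4 9 7 13))^(-42)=(13)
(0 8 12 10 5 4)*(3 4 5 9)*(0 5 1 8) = (1 8 12 10 9 3 4 5) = [0, 8, 2, 4, 5, 1, 6, 7, 12, 3, 9, 11, 10]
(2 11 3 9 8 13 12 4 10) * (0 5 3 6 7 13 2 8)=(0 5 3 9)(2 11 6 7 13 12 4 10 8)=[5, 1, 11, 9, 10, 3, 7, 13, 2, 0, 8, 6, 4, 12]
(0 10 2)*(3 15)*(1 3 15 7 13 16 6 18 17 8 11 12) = [10, 3, 0, 7, 4, 5, 18, 13, 11, 9, 2, 12, 1, 16, 14, 15, 6, 8, 17] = (0 10 2)(1 3 7 13 16 6 18 17 8 11 12)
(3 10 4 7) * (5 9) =(3 10 4 7)(5 9) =[0, 1, 2, 10, 7, 9, 6, 3, 8, 5, 4]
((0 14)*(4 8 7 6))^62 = (14)(4 7)(6 8) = ((0 14)(4 8 7 6))^62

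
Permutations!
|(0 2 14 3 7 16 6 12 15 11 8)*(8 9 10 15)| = |(0 2 14 3 7 16 6 12 8)(9 10 15 11)| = 36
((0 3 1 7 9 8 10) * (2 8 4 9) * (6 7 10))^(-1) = ((0 3 1 10)(2 8 6 7)(4 9))^(-1) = (0 10 1 3)(2 7 6 8)(4 9)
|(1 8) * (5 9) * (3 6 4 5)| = 10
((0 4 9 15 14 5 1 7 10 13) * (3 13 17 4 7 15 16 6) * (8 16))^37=((0 7 10 17 4 9 8 16 6 3 13)(1 15 14 5))^37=(0 4 6 7 9 3 10 8 13 17 16)(1 15 14 5)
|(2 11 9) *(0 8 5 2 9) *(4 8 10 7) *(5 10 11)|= 4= |(0 11)(2 5)(4 8 10 7)|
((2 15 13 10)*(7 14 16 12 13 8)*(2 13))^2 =((2 15 8 7 14 16 12)(10 13))^2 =(2 8 14 12 15 7 16)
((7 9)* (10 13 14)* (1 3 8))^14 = (1 8 3)(10 14 13)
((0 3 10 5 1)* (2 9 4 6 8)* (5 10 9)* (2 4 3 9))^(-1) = (10)(0 1 5 2 3 9)(4 8 6)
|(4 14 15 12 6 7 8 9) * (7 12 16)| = |(4 14 15 16 7 8 9)(6 12)| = 14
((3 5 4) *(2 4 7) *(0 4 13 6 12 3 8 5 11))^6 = (0 13 4 6 8 12 5 3 7 11 2)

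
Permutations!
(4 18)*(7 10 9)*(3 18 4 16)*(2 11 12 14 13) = [0, 1, 11, 18, 4, 5, 6, 10, 8, 7, 9, 12, 14, 2, 13, 15, 3, 17, 16] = (2 11 12 14 13)(3 18 16)(7 10 9)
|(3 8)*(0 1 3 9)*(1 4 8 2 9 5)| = 8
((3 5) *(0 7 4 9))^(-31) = (0 7 4 9)(3 5)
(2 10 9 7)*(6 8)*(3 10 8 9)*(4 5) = (2 8 6 9 7)(3 10)(4 5) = [0, 1, 8, 10, 5, 4, 9, 2, 6, 7, 3]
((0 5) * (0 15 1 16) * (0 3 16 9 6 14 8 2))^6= ((0 5 15 1 9 6 14 8 2)(3 16))^6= (16)(0 14 1)(2 6 15)(5 8 9)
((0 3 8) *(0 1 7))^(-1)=(0 7 1 8 3)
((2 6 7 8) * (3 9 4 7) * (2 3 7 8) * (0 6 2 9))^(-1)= ((0 6 7 9 4 8 3))^(-1)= (0 3 8 4 9 7 6)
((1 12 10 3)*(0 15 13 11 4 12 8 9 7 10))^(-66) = (15)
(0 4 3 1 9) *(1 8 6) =(0 4 3 8 6 1 9) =[4, 9, 2, 8, 3, 5, 1, 7, 6, 0]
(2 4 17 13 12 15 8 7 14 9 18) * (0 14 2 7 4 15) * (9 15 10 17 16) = [14, 1, 10, 3, 16, 5, 6, 2, 4, 18, 17, 11, 0, 12, 15, 8, 9, 13, 7] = (0 14 15 8 4 16 9 18 7 2 10 17 13 12)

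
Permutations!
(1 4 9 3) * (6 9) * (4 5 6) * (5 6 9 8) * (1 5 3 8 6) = [0, 1, 2, 5, 4, 9, 6, 7, 3, 8] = (3 5 9 8)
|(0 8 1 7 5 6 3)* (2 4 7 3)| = 20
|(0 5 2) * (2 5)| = |(5)(0 2)| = 2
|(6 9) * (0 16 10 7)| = |(0 16 10 7)(6 9)| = 4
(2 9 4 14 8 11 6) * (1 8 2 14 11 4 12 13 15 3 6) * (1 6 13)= [0, 8, 9, 13, 11, 5, 14, 7, 4, 12, 10, 6, 1, 15, 2, 3]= (1 8 4 11 6 14 2 9 12)(3 13 15)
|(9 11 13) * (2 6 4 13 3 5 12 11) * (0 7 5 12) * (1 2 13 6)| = 6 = |(0 7 5)(1 2)(3 12 11)(4 6)(9 13)|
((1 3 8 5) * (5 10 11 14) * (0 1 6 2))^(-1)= ((0 1 3 8 10 11 14 5 6 2))^(-1)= (0 2 6 5 14 11 10 8 3 1)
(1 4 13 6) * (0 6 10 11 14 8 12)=(0 6 1 4 13 10 11 14 8 12)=[6, 4, 2, 3, 13, 5, 1, 7, 12, 9, 11, 14, 0, 10, 8]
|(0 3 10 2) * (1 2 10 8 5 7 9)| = |(10)(0 3 8 5 7 9 1 2)| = 8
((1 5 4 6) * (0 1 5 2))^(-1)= ((0 1 2)(4 6 5))^(-1)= (0 2 1)(4 5 6)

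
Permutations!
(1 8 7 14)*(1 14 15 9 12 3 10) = (1 8 7 15 9 12 3 10) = [0, 8, 2, 10, 4, 5, 6, 15, 7, 12, 1, 11, 3, 13, 14, 9]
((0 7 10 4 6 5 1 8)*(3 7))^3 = ((0 3 7 10 4 6 5 1 8))^3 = (0 10 5)(1 3 4)(6 8 7)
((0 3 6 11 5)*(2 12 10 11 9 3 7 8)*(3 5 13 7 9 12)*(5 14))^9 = ((0 9 14 5)(2 3 6 12 10 11 13 7 8))^9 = (0 9 14 5)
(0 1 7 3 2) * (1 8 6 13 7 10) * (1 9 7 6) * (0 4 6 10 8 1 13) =(0 1 8 13 10 9 7 3 2 4 6) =[1, 8, 4, 2, 6, 5, 0, 3, 13, 7, 9, 11, 12, 10]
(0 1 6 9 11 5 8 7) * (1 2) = (0 2 1 6 9 11 5 8 7) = [2, 6, 1, 3, 4, 8, 9, 0, 7, 11, 10, 5]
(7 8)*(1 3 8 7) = (1 3 8) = [0, 3, 2, 8, 4, 5, 6, 7, 1]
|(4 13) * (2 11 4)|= |(2 11 4 13)|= 4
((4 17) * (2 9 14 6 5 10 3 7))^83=(2 6 3 9 5 7 14 10)(4 17)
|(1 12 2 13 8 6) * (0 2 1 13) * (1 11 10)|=12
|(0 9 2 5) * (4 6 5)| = |(0 9 2 4 6 5)| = 6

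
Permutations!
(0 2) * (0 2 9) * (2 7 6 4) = (0 9)(2 7 6 4) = [9, 1, 7, 3, 2, 5, 4, 6, 8, 0]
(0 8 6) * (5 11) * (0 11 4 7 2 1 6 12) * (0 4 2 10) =[8, 6, 1, 3, 7, 2, 11, 10, 12, 9, 0, 5, 4] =(0 8 12 4 7 10)(1 6 11 5 2)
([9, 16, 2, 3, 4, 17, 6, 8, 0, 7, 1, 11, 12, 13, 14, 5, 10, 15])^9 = (17)(0 9 7 8)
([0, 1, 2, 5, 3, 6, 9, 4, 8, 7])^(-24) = [0, 1, 2, 3, 4, 5, 6, 7, 8, 9]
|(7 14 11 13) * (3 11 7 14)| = |(3 11 13 14 7)| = 5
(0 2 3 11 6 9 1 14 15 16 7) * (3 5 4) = (0 2 5 4 3 11 6 9 1 14 15 16 7) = [2, 14, 5, 11, 3, 4, 9, 0, 8, 1, 10, 6, 12, 13, 15, 16, 7]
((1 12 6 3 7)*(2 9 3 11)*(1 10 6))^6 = (12)(2 11 6 10 7 3 9)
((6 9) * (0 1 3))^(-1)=(0 3 1)(6 9)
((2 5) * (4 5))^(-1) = ((2 4 5))^(-1) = (2 5 4)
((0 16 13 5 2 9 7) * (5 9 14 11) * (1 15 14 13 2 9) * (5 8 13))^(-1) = (0 7 9 5 2 16)(1 13 8 11 14 15)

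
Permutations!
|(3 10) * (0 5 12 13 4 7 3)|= 8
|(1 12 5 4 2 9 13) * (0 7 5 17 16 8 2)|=8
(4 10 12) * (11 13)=(4 10 12)(11 13)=[0, 1, 2, 3, 10, 5, 6, 7, 8, 9, 12, 13, 4, 11]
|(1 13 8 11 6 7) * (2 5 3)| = |(1 13 8 11 6 7)(2 5 3)| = 6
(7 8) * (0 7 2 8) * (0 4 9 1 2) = (0 7 4 9 1 2 8) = [7, 2, 8, 3, 9, 5, 6, 4, 0, 1]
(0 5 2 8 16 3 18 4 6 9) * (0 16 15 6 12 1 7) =(0 5 2 8 15 6 9 16 3 18 4 12 1 7) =[5, 7, 8, 18, 12, 2, 9, 0, 15, 16, 10, 11, 1, 13, 14, 6, 3, 17, 4]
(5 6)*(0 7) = (0 7)(5 6) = [7, 1, 2, 3, 4, 6, 5, 0]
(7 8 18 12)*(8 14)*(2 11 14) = (2 11 14 8 18 12 7) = [0, 1, 11, 3, 4, 5, 6, 2, 18, 9, 10, 14, 7, 13, 8, 15, 16, 17, 12]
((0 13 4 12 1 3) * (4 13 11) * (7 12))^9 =(13)(0 4 12 3 11 7 1)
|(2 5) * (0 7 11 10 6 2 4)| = |(0 7 11 10 6 2 5 4)| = 8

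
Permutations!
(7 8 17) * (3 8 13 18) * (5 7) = (3 8 17 5 7 13 18) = [0, 1, 2, 8, 4, 7, 6, 13, 17, 9, 10, 11, 12, 18, 14, 15, 16, 5, 3]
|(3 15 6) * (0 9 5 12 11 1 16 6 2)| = |(0 9 5 12 11 1 16 6 3 15 2)| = 11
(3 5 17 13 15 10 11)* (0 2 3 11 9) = (0 2 3 5 17 13 15 10 9) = [2, 1, 3, 5, 4, 17, 6, 7, 8, 0, 9, 11, 12, 15, 14, 10, 16, 13]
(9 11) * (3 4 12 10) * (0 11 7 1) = (0 11 9 7 1)(3 4 12 10) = [11, 0, 2, 4, 12, 5, 6, 1, 8, 7, 3, 9, 10]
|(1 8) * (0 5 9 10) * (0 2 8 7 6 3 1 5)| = |(1 7 6 3)(2 8 5 9 10)| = 20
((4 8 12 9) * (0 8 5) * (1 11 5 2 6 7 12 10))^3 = ((0 8 10 1 11 5)(2 6 7 12 9 4))^3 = (0 1)(2 12)(4 7)(5 10)(6 9)(8 11)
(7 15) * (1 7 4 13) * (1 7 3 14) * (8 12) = (1 3 14)(4 13 7 15)(8 12) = [0, 3, 2, 14, 13, 5, 6, 15, 12, 9, 10, 11, 8, 7, 1, 4]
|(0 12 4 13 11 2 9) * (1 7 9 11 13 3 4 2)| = 14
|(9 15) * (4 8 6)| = |(4 8 6)(9 15)| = 6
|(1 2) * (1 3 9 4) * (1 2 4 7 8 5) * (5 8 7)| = |(1 4 2 3 9 5)| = 6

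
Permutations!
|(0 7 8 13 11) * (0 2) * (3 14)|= |(0 7 8 13 11 2)(3 14)|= 6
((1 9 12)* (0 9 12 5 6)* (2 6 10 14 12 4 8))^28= (0 1 9 4 5 8 10 2 14 6 12)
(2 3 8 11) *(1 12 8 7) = [0, 12, 3, 7, 4, 5, 6, 1, 11, 9, 10, 2, 8] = (1 12 8 11 2 3 7)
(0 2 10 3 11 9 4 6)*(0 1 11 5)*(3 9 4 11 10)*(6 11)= (0 2 3 5)(1 10 9 6)(4 11)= [2, 10, 3, 5, 11, 0, 1, 7, 8, 6, 9, 4]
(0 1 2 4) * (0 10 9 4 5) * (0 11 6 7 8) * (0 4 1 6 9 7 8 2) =(0 6 8 4 10 7 2 5 11 9 1) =[6, 0, 5, 3, 10, 11, 8, 2, 4, 1, 7, 9]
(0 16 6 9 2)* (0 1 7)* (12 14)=(0 16 6 9 2 1 7)(12 14)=[16, 7, 1, 3, 4, 5, 9, 0, 8, 2, 10, 11, 14, 13, 12, 15, 6]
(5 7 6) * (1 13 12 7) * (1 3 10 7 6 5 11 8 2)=(1 13 12 6 11 8 2)(3 10 7 5)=[0, 13, 1, 10, 4, 3, 11, 5, 2, 9, 7, 8, 6, 12]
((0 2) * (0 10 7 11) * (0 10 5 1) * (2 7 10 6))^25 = ((0 7 11 6 2 5 1))^25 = (0 2 7 5 11 1 6)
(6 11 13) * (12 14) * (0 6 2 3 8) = (0 6 11 13 2 3 8)(12 14) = [6, 1, 3, 8, 4, 5, 11, 7, 0, 9, 10, 13, 14, 2, 12]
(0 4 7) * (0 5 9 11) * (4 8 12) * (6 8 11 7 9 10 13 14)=(0 11)(4 9 7 5 10 13 14 6 8 12)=[11, 1, 2, 3, 9, 10, 8, 5, 12, 7, 13, 0, 4, 14, 6]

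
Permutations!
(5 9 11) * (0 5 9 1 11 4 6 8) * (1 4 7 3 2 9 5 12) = (0 12 1 11 5 4 6 8)(2 9 7 3) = [12, 11, 9, 2, 6, 4, 8, 3, 0, 7, 10, 5, 1]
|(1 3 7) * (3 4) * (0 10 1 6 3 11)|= 15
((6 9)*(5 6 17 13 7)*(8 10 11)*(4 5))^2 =((4 5 6 9 17 13 7)(8 10 11))^2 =(4 6 17 7 5 9 13)(8 11 10)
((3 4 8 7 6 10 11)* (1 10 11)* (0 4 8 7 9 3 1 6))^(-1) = (0 7 4)(1 11 6 10)(3 9 8)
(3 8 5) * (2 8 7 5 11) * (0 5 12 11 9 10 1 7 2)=[5, 7, 8, 2, 4, 3, 6, 12, 9, 10, 1, 0, 11]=(0 5 3 2 8 9 10 1 7 12 11)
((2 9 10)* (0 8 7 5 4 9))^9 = (0 8 7 5 4 9 10 2)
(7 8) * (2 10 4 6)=[0, 1, 10, 3, 6, 5, 2, 8, 7, 9, 4]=(2 10 4 6)(7 8)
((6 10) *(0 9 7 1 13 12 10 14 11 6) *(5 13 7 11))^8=((0 9 11 6 14 5 13 12 10)(1 7))^8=(0 10 12 13 5 14 6 11 9)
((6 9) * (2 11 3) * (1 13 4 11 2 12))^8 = (1 4 3)(11 12 13) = ((1 13 4 11 3 12)(6 9))^8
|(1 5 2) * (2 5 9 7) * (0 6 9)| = 6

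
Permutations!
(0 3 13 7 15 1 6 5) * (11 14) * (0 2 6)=(0 3 13 7 15 1)(2 6 5)(11 14)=[3, 0, 6, 13, 4, 2, 5, 15, 8, 9, 10, 14, 12, 7, 11, 1]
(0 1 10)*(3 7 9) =[1, 10, 2, 7, 4, 5, 6, 9, 8, 3, 0] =(0 1 10)(3 7 9)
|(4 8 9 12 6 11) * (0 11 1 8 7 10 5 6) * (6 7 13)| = |(0 11 4 13 6 1 8 9 12)(5 7 10)| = 9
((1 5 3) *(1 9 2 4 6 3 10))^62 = (1 10 5)(2 6 9 4 3)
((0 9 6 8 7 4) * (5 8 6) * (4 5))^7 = ((0 9 4)(5 8 7))^7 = (0 9 4)(5 8 7)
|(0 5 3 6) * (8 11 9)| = 12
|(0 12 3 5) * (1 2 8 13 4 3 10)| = |(0 12 10 1 2 8 13 4 3 5)| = 10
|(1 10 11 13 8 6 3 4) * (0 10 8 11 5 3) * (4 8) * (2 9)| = 6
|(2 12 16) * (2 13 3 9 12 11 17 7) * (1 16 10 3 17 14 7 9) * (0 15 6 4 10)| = 12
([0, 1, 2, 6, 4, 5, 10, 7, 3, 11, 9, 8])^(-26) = [0, 1, 2, 11, 4, 5, 8, 7, 9, 6, 3, 10]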